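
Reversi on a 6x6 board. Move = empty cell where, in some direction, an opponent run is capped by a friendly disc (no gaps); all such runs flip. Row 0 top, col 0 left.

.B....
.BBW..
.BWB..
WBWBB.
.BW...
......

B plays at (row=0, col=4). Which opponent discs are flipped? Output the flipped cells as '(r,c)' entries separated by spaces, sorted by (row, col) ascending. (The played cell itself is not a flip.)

Answer: (1,3) (2,2)

Derivation:
Dir NW: edge -> no flip
Dir N: edge -> no flip
Dir NE: edge -> no flip
Dir W: first cell '.' (not opp) -> no flip
Dir E: first cell '.' (not opp) -> no flip
Dir SW: opp run (1,3) (2,2) capped by B -> flip
Dir S: first cell '.' (not opp) -> no flip
Dir SE: first cell '.' (not opp) -> no flip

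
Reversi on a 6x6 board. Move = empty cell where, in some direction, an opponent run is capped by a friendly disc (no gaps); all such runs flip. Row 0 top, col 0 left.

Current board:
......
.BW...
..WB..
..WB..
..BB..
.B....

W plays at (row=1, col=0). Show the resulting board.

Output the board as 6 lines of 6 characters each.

Place W at (1,0); scan 8 dirs for brackets.
Dir NW: edge -> no flip
Dir N: first cell '.' (not opp) -> no flip
Dir NE: first cell '.' (not opp) -> no flip
Dir W: edge -> no flip
Dir E: opp run (1,1) capped by W -> flip
Dir SW: edge -> no flip
Dir S: first cell '.' (not opp) -> no flip
Dir SE: first cell '.' (not opp) -> no flip
All flips: (1,1)

Answer: ......
WWW...
..WB..
..WB..
..BB..
.B....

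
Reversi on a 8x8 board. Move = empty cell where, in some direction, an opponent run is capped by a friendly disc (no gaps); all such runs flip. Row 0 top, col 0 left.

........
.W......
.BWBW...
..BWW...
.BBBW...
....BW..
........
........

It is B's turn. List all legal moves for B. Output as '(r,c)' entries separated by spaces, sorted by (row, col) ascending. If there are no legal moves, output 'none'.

(0,0): no bracket -> illegal
(0,1): flips 1 -> legal
(0,2): no bracket -> illegal
(1,0): no bracket -> illegal
(1,2): flips 1 -> legal
(1,3): no bracket -> illegal
(1,4): flips 3 -> legal
(1,5): flips 2 -> legal
(2,0): no bracket -> illegal
(2,5): flips 2 -> legal
(3,1): no bracket -> illegal
(3,5): flips 2 -> legal
(4,5): flips 2 -> legal
(4,6): no bracket -> illegal
(5,3): no bracket -> illegal
(5,6): flips 1 -> legal
(6,4): no bracket -> illegal
(6,5): no bracket -> illegal
(6,6): no bracket -> illegal

Answer: (0,1) (1,2) (1,4) (1,5) (2,5) (3,5) (4,5) (5,6)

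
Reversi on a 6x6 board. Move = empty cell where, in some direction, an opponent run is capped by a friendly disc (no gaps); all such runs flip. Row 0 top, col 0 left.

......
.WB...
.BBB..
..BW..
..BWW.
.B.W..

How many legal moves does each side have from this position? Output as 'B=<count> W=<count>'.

-- B to move --
(0,0): flips 1 -> legal
(0,1): flips 1 -> legal
(0,2): no bracket -> illegal
(1,0): flips 1 -> legal
(2,0): no bracket -> illegal
(2,4): flips 1 -> legal
(3,4): flips 1 -> legal
(3,5): no bracket -> illegal
(4,5): flips 2 -> legal
(5,2): no bracket -> illegal
(5,4): flips 1 -> legal
(5,5): flips 2 -> legal
B mobility = 8
-- W to move --
(0,1): no bracket -> illegal
(0,2): no bracket -> illegal
(0,3): no bracket -> illegal
(1,0): flips 2 -> legal
(1,3): flips 2 -> legal
(1,4): no bracket -> illegal
(2,0): no bracket -> illegal
(2,4): no bracket -> illegal
(3,0): no bracket -> illegal
(3,1): flips 3 -> legal
(3,4): no bracket -> illegal
(4,0): no bracket -> illegal
(4,1): flips 1 -> legal
(5,0): no bracket -> illegal
(5,2): no bracket -> illegal
W mobility = 4

Answer: B=8 W=4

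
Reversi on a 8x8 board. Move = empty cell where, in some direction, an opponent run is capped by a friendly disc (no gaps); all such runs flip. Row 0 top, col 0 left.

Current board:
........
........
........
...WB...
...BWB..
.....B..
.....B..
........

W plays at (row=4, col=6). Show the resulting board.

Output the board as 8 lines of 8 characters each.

Place W at (4,6); scan 8 dirs for brackets.
Dir NW: first cell '.' (not opp) -> no flip
Dir N: first cell '.' (not opp) -> no flip
Dir NE: first cell '.' (not opp) -> no flip
Dir W: opp run (4,5) capped by W -> flip
Dir E: first cell '.' (not opp) -> no flip
Dir SW: opp run (5,5), next='.' -> no flip
Dir S: first cell '.' (not opp) -> no flip
Dir SE: first cell '.' (not opp) -> no flip
All flips: (4,5)

Answer: ........
........
........
...WB...
...BWWW.
.....B..
.....B..
........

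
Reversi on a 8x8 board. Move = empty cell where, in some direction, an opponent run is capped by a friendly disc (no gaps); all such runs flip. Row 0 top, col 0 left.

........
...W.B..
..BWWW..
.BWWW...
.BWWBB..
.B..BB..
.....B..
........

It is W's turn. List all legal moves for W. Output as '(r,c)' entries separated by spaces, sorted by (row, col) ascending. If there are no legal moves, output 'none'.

(0,4): no bracket -> illegal
(0,5): flips 1 -> legal
(0,6): flips 1 -> legal
(1,1): flips 1 -> legal
(1,2): flips 1 -> legal
(1,4): no bracket -> illegal
(1,6): no bracket -> illegal
(2,0): flips 1 -> legal
(2,1): flips 1 -> legal
(2,6): no bracket -> illegal
(3,0): flips 1 -> legal
(3,5): no bracket -> illegal
(3,6): no bracket -> illegal
(4,0): flips 3 -> legal
(4,6): flips 2 -> legal
(5,0): flips 1 -> legal
(5,2): no bracket -> illegal
(5,3): no bracket -> illegal
(5,6): flips 1 -> legal
(6,0): flips 1 -> legal
(6,1): no bracket -> illegal
(6,2): no bracket -> illegal
(6,3): no bracket -> illegal
(6,4): flips 2 -> legal
(6,6): flips 2 -> legal
(7,4): no bracket -> illegal
(7,5): no bracket -> illegal
(7,6): flips 2 -> legal

Answer: (0,5) (0,6) (1,1) (1,2) (2,0) (2,1) (3,0) (4,0) (4,6) (5,0) (5,6) (6,0) (6,4) (6,6) (7,6)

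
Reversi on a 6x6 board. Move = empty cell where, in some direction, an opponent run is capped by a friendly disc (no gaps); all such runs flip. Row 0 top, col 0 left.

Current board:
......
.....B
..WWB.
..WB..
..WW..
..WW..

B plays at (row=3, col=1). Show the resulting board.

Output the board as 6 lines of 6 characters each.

Place B at (3,1); scan 8 dirs for brackets.
Dir NW: first cell '.' (not opp) -> no flip
Dir N: first cell '.' (not opp) -> no flip
Dir NE: opp run (2,2), next='.' -> no flip
Dir W: first cell '.' (not opp) -> no flip
Dir E: opp run (3,2) capped by B -> flip
Dir SW: first cell '.' (not opp) -> no flip
Dir S: first cell '.' (not opp) -> no flip
Dir SE: opp run (4,2) (5,3), next=edge -> no flip
All flips: (3,2)

Answer: ......
.....B
..WWB.
.BBB..
..WW..
..WW..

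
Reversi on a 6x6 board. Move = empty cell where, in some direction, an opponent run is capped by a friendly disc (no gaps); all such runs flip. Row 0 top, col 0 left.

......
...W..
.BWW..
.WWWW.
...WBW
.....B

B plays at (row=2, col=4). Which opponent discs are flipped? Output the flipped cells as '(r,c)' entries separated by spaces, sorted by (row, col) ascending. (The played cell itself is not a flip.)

Answer: (2,2) (2,3) (3,4)

Derivation:
Dir NW: opp run (1,3), next='.' -> no flip
Dir N: first cell '.' (not opp) -> no flip
Dir NE: first cell '.' (not opp) -> no flip
Dir W: opp run (2,3) (2,2) capped by B -> flip
Dir E: first cell '.' (not opp) -> no flip
Dir SW: opp run (3,3), next='.' -> no flip
Dir S: opp run (3,4) capped by B -> flip
Dir SE: first cell '.' (not opp) -> no flip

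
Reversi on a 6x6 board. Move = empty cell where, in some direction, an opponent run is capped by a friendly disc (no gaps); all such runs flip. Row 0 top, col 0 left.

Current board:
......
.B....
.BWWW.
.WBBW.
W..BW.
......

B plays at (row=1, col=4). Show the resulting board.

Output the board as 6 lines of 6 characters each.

Place B at (1,4); scan 8 dirs for brackets.
Dir NW: first cell '.' (not opp) -> no flip
Dir N: first cell '.' (not opp) -> no flip
Dir NE: first cell '.' (not opp) -> no flip
Dir W: first cell '.' (not opp) -> no flip
Dir E: first cell '.' (not opp) -> no flip
Dir SW: opp run (2,3) capped by B -> flip
Dir S: opp run (2,4) (3,4) (4,4), next='.' -> no flip
Dir SE: first cell '.' (not opp) -> no flip
All flips: (2,3)

Answer: ......
.B..B.
.BWBW.
.WBBW.
W..BW.
......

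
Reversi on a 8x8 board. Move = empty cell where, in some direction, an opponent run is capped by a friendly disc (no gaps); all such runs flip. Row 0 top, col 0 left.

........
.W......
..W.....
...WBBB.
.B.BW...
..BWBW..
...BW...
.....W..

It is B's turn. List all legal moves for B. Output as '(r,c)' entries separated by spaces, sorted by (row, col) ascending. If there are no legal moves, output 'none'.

Answer: (2,3) (3,2) (4,5) (5,6) (6,2) (6,5) (7,4)

Derivation:
(0,0): no bracket -> illegal
(0,1): no bracket -> illegal
(0,2): no bracket -> illegal
(1,0): no bracket -> illegal
(1,2): no bracket -> illegal
(1,3): no bracket -> illegal
(2,0): no bracket -> illegal
(2,1): no bracket -> illegal
(2,3): flips 1 -> legal
(2,4): no bracket -> illegal
(3,1): no bracket -> illegal
(3,2): flips 1 -> legal
(4,2): no bracket -> illegal
(4,5): flips 1 -> legal
(4,6): no bracket -> illegal
(5,6): flips 1 -> legal
(6,2): flips 2 -> legal
(6,5): flips 1 -> legal
(6,6): no bracket -> illegal
(7,3): no bracket -> illegal
(7,4): flips 1 -> legal
(7,6): no bracket -> illegal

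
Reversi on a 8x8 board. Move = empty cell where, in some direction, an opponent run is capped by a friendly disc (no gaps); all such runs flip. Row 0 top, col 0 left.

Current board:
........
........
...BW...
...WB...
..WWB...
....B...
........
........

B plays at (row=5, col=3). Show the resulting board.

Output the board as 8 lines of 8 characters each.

Answer: ........
........
...BW...
...BB...
..WBB...
...BB...
........
........

Derivation:
Place B at (5,3); scan 8 dirs for brackets.
Dir NW: opp run (4,2), next='.' -> no flip
Dir N: opp run (4,3) (3,3) capped by B -> flip
Dir NE: first cell 'B' (not opp) -> no flip
Dir W: first cell '.' (not opp) -> no flip
Dir E: first cell 'B' (not opp) -> no flip
Dir SW: first cell '.' (not opp) -> no flip
Dir S: first cell '.' (not opp) -> no flip
Dir SE: first cell '.' (not opp) -> no flip
All flips: (3,3) (4,3)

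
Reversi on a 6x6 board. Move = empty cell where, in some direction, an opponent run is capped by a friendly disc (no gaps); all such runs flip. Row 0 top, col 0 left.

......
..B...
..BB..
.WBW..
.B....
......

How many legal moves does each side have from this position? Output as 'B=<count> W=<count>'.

-- B to move --
(2,0): no bracket -> illegal
(2,1): flips 1 -> legal
(2,4): no bracket -> illegal
(3,0): flips 1 -> legal
(3,4): flips 1 -> legal
(4,0): flips 1 -> legal
(4,2): no bracket -> illegal
(4,3): flips 1 -> legal
(4,4): flips 1 -> legal
B mobility = 6
-- W to move --
(0,1): no bracket -> illegal
(0,2): no bracket -> illegal
(0,3): no bracket -> illegal
(1,1): flips 1 -> legal
(1,3): flips 2 -> legal
(1,4): no bracket -> illegal
(2,1): no bracket -> illegal
(2,4): no bracket -> illegal
(3,0): no bracket -> illegal
(3,4): no bracket -> illegal
(4,0): no bracket -> illegal
(4,2): no bracket -> illegal
(4,3): no bracket -> illegal
(5,0): no bracket -> illegal
(5,1): flips 1 -> legal
(5,2): no bracket -> illegal
W mobility = 3

Answer: B=6 W=3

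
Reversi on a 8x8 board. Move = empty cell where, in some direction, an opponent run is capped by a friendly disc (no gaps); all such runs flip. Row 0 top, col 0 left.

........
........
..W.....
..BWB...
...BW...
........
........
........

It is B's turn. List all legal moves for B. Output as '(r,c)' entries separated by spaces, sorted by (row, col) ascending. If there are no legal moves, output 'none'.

Answer: (1,2) (2,3) (4,5) (5,4)

Derivation:
(1,1): no bracket -> illegal
(1,2): flips 1 -> legal
(1,3): no bracket -> illegal
(2,1): no bracket -> illegal
(2,3): flips 1 -> legal
(2,4): no bracket -> illegal
(3,1): no bracket -> illegal
(3,5): no bracket -> illegal
(4,2): no bracket -> illegal
(4,5): flips 1 -> legal
(5,3): no bracket -> illegal
(5,4): flips 1 -> legal
(5,5): no bracket -> illegal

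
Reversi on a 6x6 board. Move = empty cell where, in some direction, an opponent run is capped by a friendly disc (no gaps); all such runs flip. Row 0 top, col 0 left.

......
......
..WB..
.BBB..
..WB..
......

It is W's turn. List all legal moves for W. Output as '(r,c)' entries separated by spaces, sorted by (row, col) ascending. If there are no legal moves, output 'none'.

(1,2): no bracket -> illegal
(1,3): no bracket -> illegal
(1,4): no bracket -> illegal
(2,0): flips 1 -> legal
(2,1): no bracket -> illegal
(2,4): flips 2 -> legal
(3,0): no bracket -> illegal
(3,4): no bracket -> illegal
(4,0): flips 1 -> legal
(4,1): no bracket -> illegal
(4,4): flips 2 -> legal
(5,2): no bracket -> illegal
(5,3): no bracket -> illegal
(5,4): no bracket -> illegal

Answer: (2,0) (2,4) (4,0) (4,4)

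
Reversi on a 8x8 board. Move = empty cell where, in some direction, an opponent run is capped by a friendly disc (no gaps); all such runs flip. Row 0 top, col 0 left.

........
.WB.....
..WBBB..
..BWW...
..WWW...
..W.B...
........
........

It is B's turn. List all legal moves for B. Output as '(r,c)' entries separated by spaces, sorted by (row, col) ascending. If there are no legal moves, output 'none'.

Answer: (1,0) (2,1) (3,5) (4,5) (5,1) (5,3) (6,1) (6,2)

Derivation:
(0,0): no bracket -> illegal
(0,1): no bracket -> illegal
(0,2): no bracket -> illegal
(1,0): flips 1 -> legal
(1,3): no bracket -> illegal
(2,0): no bracket -> illegal
(2,1): flips 1 -> legal
(3,1): no bracket -> illegal
(3,5): flips 2 -> legal
(4,1): no bracket -> illegal
(4,5): flips 1 -> legal
(5,1): flips 2 -> legal
(5,3): flips 2 -> legal
(5,5): no bracket -> illegal
(6,1): flips 3 -> legal
(6,2): flips 2 -> legal
(6,3): no bracket -> illegal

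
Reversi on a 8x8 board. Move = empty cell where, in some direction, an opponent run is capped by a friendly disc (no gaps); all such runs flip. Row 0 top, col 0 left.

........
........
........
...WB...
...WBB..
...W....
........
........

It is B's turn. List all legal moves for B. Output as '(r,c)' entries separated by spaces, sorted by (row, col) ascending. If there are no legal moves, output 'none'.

Answer: (2,2) (3,2) (4,2) (5,2) (6,2)

Derivation:
(2,2): flips 1 -> legal
(2,3): no bracket -> illegal
(2,4): no bracket -> illegal
(3,2): flips 1 -> legal
(4,2): flips 1 -> legal
(5,2): flips 1 -> legal
(5,4): no bracket -> illegal
(6,2): flips 1 -> legal
(6,3): no bracket -> illegal
(6,4): no bracket -> illegal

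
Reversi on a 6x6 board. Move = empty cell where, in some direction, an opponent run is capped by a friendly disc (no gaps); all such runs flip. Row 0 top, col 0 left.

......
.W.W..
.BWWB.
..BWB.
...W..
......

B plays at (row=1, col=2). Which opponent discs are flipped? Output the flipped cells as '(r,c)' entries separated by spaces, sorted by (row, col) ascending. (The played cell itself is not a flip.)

Answer: (2,2) (2,3)

Derivation:
Dir NW: first cell '.' (not opp) -> no flip
Dir N: first cell '.' (not opp) -> no flip
Dir NE: first cell '.' (not opp) -> no flip
Dir W: opp run (1,1), next='.' -> no flip
Dir E: opp run (1,3), next='.' -> no flip
Dir SW: first cell 'B' (not opp) -> no flip
Dir S: opp run (2,2) capped by B -> flip
Dir SE: opp run (2,3) capped by B -> flip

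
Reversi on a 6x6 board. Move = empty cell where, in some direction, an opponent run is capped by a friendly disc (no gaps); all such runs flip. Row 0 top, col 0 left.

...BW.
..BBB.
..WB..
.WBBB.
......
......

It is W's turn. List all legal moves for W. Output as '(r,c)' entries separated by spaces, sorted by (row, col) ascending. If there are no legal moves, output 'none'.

(0,1): no bracket -> illegal
(0,2): flips 2 -> legal
(0,5): no bracket -> illegal
(1,1): no bracket -> illegal
(1,5): no bracket -> illegal
(2,1): no bracket -> illegal
(2,4): flips 2 -> legal
(2,5): no bracket -> illegal
(3,5): flips 3 -> legal
(4,1): no bracket -> illegal
(4,2): flips 1 -> legal
(4,3): no bracket -> illegal
(4,4): flips 1 -> legal
(4,5): no bracket -> illegal

Answer: (0,2) (2,4) (3,5) (4,2) (4,4)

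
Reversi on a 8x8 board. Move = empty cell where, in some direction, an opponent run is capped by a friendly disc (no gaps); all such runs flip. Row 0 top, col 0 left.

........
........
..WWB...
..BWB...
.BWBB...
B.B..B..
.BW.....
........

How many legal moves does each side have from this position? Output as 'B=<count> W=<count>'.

Answer: B=8 W=9

Derivation:
-- B to move --
(1,1): flips 2 -> legal
(1,2): flips 2 -> legal
(1,3): flips 2 -> legal
(1,4): flips 1 -> legal
(2,1): flips 2 -> legal
(3,1): no bracket -> illegal
(5,1): flips 2 -> legal
(5,3): no bracket -> illegal
(6,3): flips 1 -> legal
(7,1): no bracket -> illegal
(7,2): flips 1 -> legal
(7,3): no bracket -> illegal
B mobility = 8
-- W to move --
(1,3): no bracket -> illegal
(1,4): no bracket -> illegal
(1,5): flips 1 -> legal
(2,1): no bracket -> illegal
(2,5): flips 1 -> legal
(3,0): no bracket -> illegal
(3,1): flips 1 -> legal
(3,5): flips 1 -> legal
(4,0): flips 1 -> legal
(4,5): flips 3 -> legal
(4,6): no bracket -> illegal
(5,1): no bracket -> illegal
(5,3): flips 1 -> legal
(5,4): no bracket -> illegal
(5,6): no bracket -> illegal
(6,0): flips 1 -> legal
(6,3): no bracket -> illegal
(6,4): no bracket -> illegal
(6,5): no bracket -> illegal
(6,6): flips 2 -> legal
(7,0): no bracket -> illegal
(7,1): no bracket -> illegal
(7,2): no bracket -> illegal
W mobility = 9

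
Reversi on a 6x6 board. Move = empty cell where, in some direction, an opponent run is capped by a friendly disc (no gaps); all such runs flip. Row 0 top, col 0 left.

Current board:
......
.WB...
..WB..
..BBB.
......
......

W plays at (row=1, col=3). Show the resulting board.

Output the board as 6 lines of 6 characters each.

Place W at (1,3); scan 8 dirs for brackets.
Dir NW: first cell '.' (not opp) -> no flip
Dir N: first cell '.' (not opp) -> no flip
Dir NE: first cell '.' (not opp) -> no flip
Dir W: opp run (1,2) capped by W -> flip
Dir E: first cell '.' (not opp) -> no flip
Dir SW: first cell 'W' (not opp) -> no flip
Dir S: opp run (2,3) (3,3), next='.' -> no flip
Dir SE: first cell '.' (not opp) -> no flip
All flips: (1,2)

Answer: ......
.WWW..
..WB..
..BBB.
......
......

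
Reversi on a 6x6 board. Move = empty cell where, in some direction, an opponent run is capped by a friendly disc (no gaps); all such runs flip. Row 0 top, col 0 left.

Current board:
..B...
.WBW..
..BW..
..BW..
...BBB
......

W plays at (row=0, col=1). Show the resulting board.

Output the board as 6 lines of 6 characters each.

Place W at (0,1); scan 8 dirs for brackets.
Dir NW: edge -> no flip
Dir N: edge -> no flip
Dir NE: edge -> no flip
Dir W: first cell '.' (not opp) -> no flip
Dir E: opp run (0,2), next='.' -> no flip
Dir SW: first cell '.' (not opp) -> no flip
Dir S: first cell 'W' (not opp) -> no flip
Dir SE: opp run (1,2) capped by W -> flip
All flips: (1,2)

Answer: .WB...
.WWW..
..BW..
..BW..
...BBB
......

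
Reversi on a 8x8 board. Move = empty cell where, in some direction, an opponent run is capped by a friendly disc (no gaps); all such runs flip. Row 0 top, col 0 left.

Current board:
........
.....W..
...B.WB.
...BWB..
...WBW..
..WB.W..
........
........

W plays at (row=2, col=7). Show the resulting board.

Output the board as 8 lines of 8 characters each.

Answer: ........
.....W..
...B.WWW
...BWB..
...WBW..
..WB.W..
........
........

Derivation:
Place W at (2,7); scan 8 dirs for brackets.
Dir NW: first cell '.' (not opp) -> no flip
Dir N: first cell '.' (not opp) -> no flip
Dir NE: edge -> no flip
Dir W: opp run (2,6) capped by W -> flip
Dir E: edge -> no flip
Dir SW: first cell '.' (not opp) -> no flip
Dir S: first cell '.' (not opp) -> no flip
Dir SE: edge -> no flip
All flips: (2,6)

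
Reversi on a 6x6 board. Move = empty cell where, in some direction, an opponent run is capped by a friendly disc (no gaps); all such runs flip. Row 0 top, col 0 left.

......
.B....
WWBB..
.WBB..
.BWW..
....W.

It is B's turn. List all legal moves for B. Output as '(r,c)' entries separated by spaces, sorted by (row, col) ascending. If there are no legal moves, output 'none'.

(1,0): flips 1 -> legal
(1,2): no bracket -> illegal
(3,0): flips 1 -> legal
(3,4): no bracket -> illegal
(4,0): flips 1 -> legal
(4,4): flips 2 -> legal
(4,5): no bracket -> illegal
(5,1): flips 1 -> legal
(5,2): flips 1 -> legal
(5,3): flips 1 -> legal
(5,5): no bracket -> illegal

Answer: (1,0) (3,0) (4,0) (4,4) (5,1) (5,2) (5,3)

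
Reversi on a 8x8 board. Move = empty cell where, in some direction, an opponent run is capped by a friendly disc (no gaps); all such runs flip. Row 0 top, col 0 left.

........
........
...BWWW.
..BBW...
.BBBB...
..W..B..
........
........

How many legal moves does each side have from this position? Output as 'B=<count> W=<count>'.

-- B to move --
(1,3): no bracket -> illegal
(1,4): flips 2 -> legal
(1,5): flips 1 -> legal
(1,6): flips 2 -> legal
(1,7): no bracket -> illegal
(2,7): flips 3 -> legal
(3,5): flips 1 -> legal
(3,6): no bracket -> illegal
(3,7): no bracket -> illegal
(4,5): flips 1 -> legal
(5,1): no bracket -> illegal
(5,3): no bracket -> illegal
(6,1): flips 1 -> legal
(6,2): flips 1 -> legal
(6,3): flips 1 -> legal
B mobility = 9
-- W to move --
(1,2): flips 1 -> legal
(1,3): no bracket -> illegal
(1,4): no bracket -> illegal
(2,1): no bracket -> illegal
(2,2): flips 3 -> legal
(3,0): flips 1 -> legal
(3,1): flips 2 -> legal
(3,5): no bracket -> illegal
(4,0): no bracket -> illegal
(4,5): no bracket -> illegal
(4,6): no bracket -> illegal
(5,0): no bracket -> illegal
(5,1): flips 2 -> legal
(5,3): no bracket -> illegal
(5,4): flips 1 -> legal
(5,6): no bracket -> illegal
(6,4): no bracket -> illegal
(6,5): no bracket -> illegal
(6,6): no bracket -> illegal
W mobility = 6

Answer: B=9 W=6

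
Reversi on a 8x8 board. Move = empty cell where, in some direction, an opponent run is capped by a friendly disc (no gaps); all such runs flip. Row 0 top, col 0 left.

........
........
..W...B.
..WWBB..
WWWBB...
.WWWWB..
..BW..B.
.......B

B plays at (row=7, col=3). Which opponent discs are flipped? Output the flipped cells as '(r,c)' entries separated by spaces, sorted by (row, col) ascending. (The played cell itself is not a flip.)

Dir NW: first cell 'B' (not opp) -> no flip
Dir N: opp run (6,3) (5,3) capped by B -> flip
Dir NE: first cell '.' (not opp) -> no flip
Dir W: first cell '.' (not opp) -> no flip
Dir E: first cell '.' (not opp) -> no flip
Dir SW: edge -> no flip
Dir S: edge -> no flip
Dir SE: edge -> no flip

Answer: (5,3) (6,3)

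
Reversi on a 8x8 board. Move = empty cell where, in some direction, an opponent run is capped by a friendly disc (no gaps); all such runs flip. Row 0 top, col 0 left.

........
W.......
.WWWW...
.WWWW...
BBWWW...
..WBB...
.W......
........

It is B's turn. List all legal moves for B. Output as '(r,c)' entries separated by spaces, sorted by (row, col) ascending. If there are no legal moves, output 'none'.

(0,0): no bracket -> illegal
(0,1): no bracket -> illegal
(1,1): flips 2 -> legal
(1,2): no bracket -> illegal
(1,3): flips 5 -> legal
(1,4): flips 5 -> legal
(1,5): no bracket -> illegal
(2,0): flips 2 -> legal
(2,5): no bracket -> illegal
(3,0): no bracket -> illegal
(3,5): flips 1 -> legal
(4,5): flips 3 -> legal
(5,0): no bracket -> illegal
(5,1): flips 1 -> legal
(5,5): no bracket -> illegal
(6,0): no bracket -> illegal
(6,2): no bracket -> illegal
(6,3): flips 1 -> legal
(7,0): no bracket -> illegal
(7,1): no bracket -> illegal
(7,2): no bracket -> illegal

Answer: (1,1) (1,3) (1,4) (2,0) (3,5) (4,5) (5,1) (6,3)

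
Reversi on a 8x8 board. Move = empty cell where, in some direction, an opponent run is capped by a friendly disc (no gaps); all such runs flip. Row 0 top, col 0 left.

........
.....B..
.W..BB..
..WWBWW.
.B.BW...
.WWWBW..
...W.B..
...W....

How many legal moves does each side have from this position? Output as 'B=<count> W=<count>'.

-- B to move --
(1,0): flips 2 -> legal
(1,1): no bracket -> illegal
(1,2): no bracket -> illegal
(2,0): no bracket -> illegal
(2,2): no bracket -> illegal
(2,3): flips 2 -> legal
(2,6): no bracket -> illegal
(2,7): no bracket -> illegal
(3,0): no bracket -> illegal
(3,1): flips 2 -> legal
(3,7): flips 2 -> legal
(4,0): no bracket -> illegal
(4,2): flips 1 -> legal
(4,5): flips 3 -> legal
(4,6): flips 1 -> legal
(4,7): flips 1 -> legal
(5,0): flips 3 -> legal
(5,6): flips 1 -> legal
(6,0): no bracket -> illegal
(6,1): flips 2 -> legal
(6,2): no bracket -> illegal
(6,4): no bracket -> illegal
(6,6): no bracket -> illegal
(7,2): flips 1 -> legal
(7,4): flips 2 -> legal
B mobility = 13
-- W to move --
(0,4): no bracket -> illegal
(0,5): flips 2 -> legal
(0,6): flips 2 -> legal
(1,3): flips 1 -> legal
(1,4): flips 3 -> legal
(1,6): flips 3 -> legal
(2,3): no bracket -> illegal
(2,6): no bracket -> illegal
(3,0): flips 1 -> legal
(3,1): flips 1 -> legal
(4,0): no bracket -> illegal
(4,2): flips 1 -> legal
(4,5): flips 1 -> legal
(5,0): flips 1 -> legal
(5,6): no bracket -> illegal
(6,4): flips 1 -> legal
(6,6): no bracket -> illegal
(7,4): no bracket -> illegal
(7,5): flips 1 -> legal
(7,6): flips 3 -> legal
W mobility = 13

Answer: B=13 W=13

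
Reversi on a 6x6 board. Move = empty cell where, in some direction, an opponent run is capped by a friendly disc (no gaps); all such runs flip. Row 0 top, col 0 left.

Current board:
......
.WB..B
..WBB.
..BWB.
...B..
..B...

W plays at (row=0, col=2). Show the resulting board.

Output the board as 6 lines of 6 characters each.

Answer: ..W...
.WW..B
..WBB.
..BWB.
...B..
..B...

Derivation:
Place W at (0,2); scan 8 dirs for brackets.
Dir NW: edge -> no flip
Dir N: edge -> no flip
Dir NE: edge -> no flip
Dir W: first cell '.' (not opp) -> no flip
Dir E: first cell '.' (not opp) -> no flip
Dir SW: first cell 'W' (not opp) -> no flip
Dir S: opp run (1,2) capped by W -> flip
Dir SE: first cell '.' (not opp) -> no flip
All flips: (1,2)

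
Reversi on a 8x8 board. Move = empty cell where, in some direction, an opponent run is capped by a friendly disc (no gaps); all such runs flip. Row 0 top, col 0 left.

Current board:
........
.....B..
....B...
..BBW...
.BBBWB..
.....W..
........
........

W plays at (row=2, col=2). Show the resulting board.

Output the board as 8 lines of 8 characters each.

Place W at (2,2); scan 8 dirs for brackets.
Dir NW: first cell '.' (not opp) -> no flip
Dir N: first cell '.' (not opp) -> no flip
Dir NE: first cell '.' (not opp) -> no flip
Dir W: first cell '.' (not opp) -> no flip
Dir E: first cell '.' (not opp) -> no flip
Dir SW: first cell '.' (not opp) -> no flip
Dir S: opp run (3,2) (4,2), next='.' -> no flip
Dir SE: opp run (3,3) capped by W -> flip
All flips: (3,3)

Answer: ........
.....B..
..W.B...
..BWW...
.BBBWB..
.....W..
........
........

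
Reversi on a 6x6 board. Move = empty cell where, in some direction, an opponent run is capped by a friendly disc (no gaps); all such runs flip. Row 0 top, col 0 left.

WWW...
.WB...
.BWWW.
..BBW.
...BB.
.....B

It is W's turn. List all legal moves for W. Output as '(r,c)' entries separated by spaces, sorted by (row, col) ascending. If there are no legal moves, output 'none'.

(0,3): no bracket -> illegal
(1,0): no bracket -> illegal
(1,3): flips 1 -> legal
(2,0): flips 1 -> legal
(3,0): no bracket -> illegal
(3,1): flips 3 -> legal
(3,5): no bracket -> illegal
(4,1): flips 1 -> legal
(4,2): flips 2 -> legal
(4,5): no bracket -> illegal
(5,2): flips 1 -> legal
(5,3): flips 2 -> legal
(5,4): flips 1 -> legal

Answer: (1,3) (2,0) (3,1) (4,1) (4,2) (5,2) (5,3) (5,4)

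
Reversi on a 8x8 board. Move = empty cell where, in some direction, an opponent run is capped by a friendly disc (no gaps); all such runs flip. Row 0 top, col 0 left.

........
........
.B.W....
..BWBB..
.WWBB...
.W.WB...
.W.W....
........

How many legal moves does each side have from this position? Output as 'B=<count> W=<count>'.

-- B to move --
(1,2): flips 1 -> legal
(1,3): flips 2 -> legal
(1,4): flips 1 -> legal
(2,2): flips 1 -> legal
(2,4): no bracket -> illegal
(3,0): no bracket -> illegal
(3,1): no bracket -> illegal
(4,0): flips 2 -> legal
(5,0): flips 1 -> legal
(5,2): flips 2 -> legal
(6,0): no bracket -> illegal
(6,2): flips 1 -> legal
(6,4): no bracket -> illegal
(7,0): no bracket -> illegal
(7,1): no bracket -> illegal
(7,2): flips 1 -> legal
(7,3): flips 2 -> legal
(7,4): no bracket -> illegal
B mobility = 10
-- W to move --
(1,0): no bracket -> illegal
(1,1): no bracket -> illegal
(1,2): no bracket -> illegal
(2,0): no bracket -> illegal
(2,2): flips 1 -> legal
(2,4): no bracket -> illegal
(2,5): no bracket -> illegal
(2,6): flips 2 -> legal
(3,0): no bracket -> illegal
(3,1): flips 1 -> legal
(3,6): flips 2 -> legal
(4,5): flips 4 -> legal
(4,6): no bracket -> illegal
(5,2): no bracket -> illegal
(5,5): flips 2 -> legal
(6,4): no bracket -> illegal
(6,5): no bracket -> illegal
W mobility = 6

Answer: B=10 W=6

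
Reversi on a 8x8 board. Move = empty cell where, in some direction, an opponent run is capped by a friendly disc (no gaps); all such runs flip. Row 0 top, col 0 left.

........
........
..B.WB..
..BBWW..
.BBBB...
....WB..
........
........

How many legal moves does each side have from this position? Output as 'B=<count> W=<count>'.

-- B to move --
(1,3): no bracket -> illegal
(1,4): flips 2 -> legal
(1,5): flips 1 -> legal
(2,3): flips 1 -> legal
(2,6): flips 1 -> legal
(3,6): flips 2 -> legal
(4,5): flips 1 -> legal
(4,6): no bracket -> illegal
(5,3): flips 1 -> legal
(6,3): no bracket -> illegal
(6,4): flips 1 -> legal
(6,5): flips 1 -> legal
B mobility = 9
-- W to move --
(1,1): no bracket -> illegal
(1,2): no bracket -> illegal
(1,3): no bracket -> illegal
(1,4): no bracket -> illegal
(1,5): flips 1 -> legal
(1,6): flips 1 -> legal
(2,1): flips 2 -> legal
(2,3): no bracket -> illegal
(2,6): flips 1 -> legal
(3,0): no bracket -> illegal
(3,1): flips 2 -> legal
(3,6): no bracket -> illegal
(4,0): no bracket -> illegal
(4,5): no bracket -> illegal
(4,6): no bracket -> illegal
(5,0): no bracket -> illegal
(5,1): flips 2 -> legal
(5,2): flips 1 -> legal
(5,3): flips 1 -> legal
(5,6): flips 1 -> legal
(6,4): no bracket -> illegal
(6,5): no bracket -> illegal
(6,6): no bracket -> illegal
W mobility = 9

Answer: B=9 W=9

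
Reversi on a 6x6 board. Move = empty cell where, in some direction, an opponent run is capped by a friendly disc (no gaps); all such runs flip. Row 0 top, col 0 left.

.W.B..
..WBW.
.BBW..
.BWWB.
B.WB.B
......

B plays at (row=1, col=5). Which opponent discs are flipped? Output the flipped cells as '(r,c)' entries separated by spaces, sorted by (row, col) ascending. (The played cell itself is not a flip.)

Dir NW: first cell '.' (not opp) -> no flip
Dir N: first cell '.' (not opp) -> no flip
Dir NE: edge -> no flip
Dir W: opp run (1,4) capped by B -> flip
Dir E: edge -> no flip
Dir SW: first cell '.' (not opp) -> no flip
Dir S: first cell '.' (not opp) -> no flip
Dir SE: edge -> no flip

Answer: (1,4)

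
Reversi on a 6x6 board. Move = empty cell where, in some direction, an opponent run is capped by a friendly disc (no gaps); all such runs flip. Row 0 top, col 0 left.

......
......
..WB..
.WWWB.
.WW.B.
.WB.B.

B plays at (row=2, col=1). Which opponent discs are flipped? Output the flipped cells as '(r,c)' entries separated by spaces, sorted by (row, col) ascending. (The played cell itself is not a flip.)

Answer: (2,2)

Derivation:
Dir NW: first cell '.' (not opp) -> no flip
Dir N: first cell '.' (not opp) -> no flip
Dir NE: first cell '.' (not opp) -> no flip
Dir W: first cell '.' (not opp) -> no flip
Dir E: opp run (2,2) capped by B -> flip
Dir SW: first cell '.' (not opp) -> no flip
Dir S: opp run (3,1) (4,1) (5,1), next=edge -> no flip
Dir SE: opp run (3,2), next='.' -> no flip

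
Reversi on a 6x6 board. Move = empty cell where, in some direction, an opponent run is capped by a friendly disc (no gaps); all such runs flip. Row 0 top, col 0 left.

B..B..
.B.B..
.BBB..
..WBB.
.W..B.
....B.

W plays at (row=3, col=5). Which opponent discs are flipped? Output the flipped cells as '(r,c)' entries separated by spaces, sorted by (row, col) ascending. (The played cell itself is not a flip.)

Dir NW: first cell '.' (not opp) -> no flip
Dir N: first cell '.' (not opp) -> no flip
Dir NE: edge -> no flip
Dir W: opp run (3,4) (3,3) capped by W -> flip
Dir E: edge -> no flip
Dir SW: opp run (4,4), next='.' -> no flip
Dir S: first cell '.' (not opp) -> no flip
Dir SE: edge -> no flip

Answer: (3,3) (3,4)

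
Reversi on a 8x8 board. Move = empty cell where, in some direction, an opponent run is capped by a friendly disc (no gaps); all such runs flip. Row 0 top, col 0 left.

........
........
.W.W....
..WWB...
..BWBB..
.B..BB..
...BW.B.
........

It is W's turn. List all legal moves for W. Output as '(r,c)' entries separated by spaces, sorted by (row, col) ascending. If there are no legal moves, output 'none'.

Answer: (2,4) (2,5) (3,5) (4,1) (4,6) (5,2) (5,6) (6,0) (6,2) (6,5) (7,7)

Derivation:
(2,4): flips 3 -> legal
(2,5): flips 1 -> legal
(3,1): no bracket -> illegal
(3,5): flips 1 -> legal
(3,6): no bracket -> illegal
(4,0): no bracket -> illegal
(4,1): flips 1 -> legal
(4,6): flips 3 -> legal
(5,0): no bracket -> illegal
(5,2): flips 1 -> legal
(5,3): no bracket -> illegal
(5,6): flips 2 -> legal
(5,7): no bracket -> illegal
(6,0): flips 2 -> legal
(6,1): no bracket -> illegal
(6,2): flips 1 -> legal
(6,5): flips 1 -> legal
(6,7): no bracket -> illegal
(7,2): no bracket -> illegal
(7,3): no bracket -> illegal
(7,4): no bracket -> illegal
(7,5): no bracket -> illegal
(7,6): no bracket -> illegal
(7,7): flips 3 -> legal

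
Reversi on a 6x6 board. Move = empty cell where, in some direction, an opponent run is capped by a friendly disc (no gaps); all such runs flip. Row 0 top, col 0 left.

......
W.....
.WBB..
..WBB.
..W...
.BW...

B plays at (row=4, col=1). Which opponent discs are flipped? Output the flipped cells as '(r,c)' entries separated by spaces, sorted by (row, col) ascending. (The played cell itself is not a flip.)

Dir NW: first cell '.' (not opp) -> no flip
Dir N: first cell '.' (not opp) -> no flip
Dir NE: opp run (3,2) capped by B -> flip
Dir W: first cell '.' (not opp) -> no flip
Dir E: opp run (4,2), next='.' -> no flip
Dir SW: first cell '.' (not opp) -> no flip
Dir S: first cell 'B' (not opp) -> no flip
Dir SE: opp run (5,2), next=edge -> no flip

Answer: (3,2)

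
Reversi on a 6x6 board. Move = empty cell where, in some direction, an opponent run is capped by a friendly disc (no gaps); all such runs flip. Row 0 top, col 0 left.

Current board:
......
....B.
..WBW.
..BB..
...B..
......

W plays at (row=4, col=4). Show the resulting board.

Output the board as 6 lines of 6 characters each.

Answer: ......
....B.
..WBW.
..BW..
...BW.
......

Derivation:
Place W at (4,4); scan 8 dirs for brackets.
Dir NW: opp run (3,3) capped by W -> flip
Dir N: first cell '.' (not opp) -> no flip
Dir NE: first cell '.' (not opp) -> no flip
Dir W: opp run (4,3), next='.' -> no flip
Dir E: first cell '.' (not opp) -> no flip
Dir SW: first cell '.' (not opp) -> no flip
Dir S: first cell '.' (not opp) -> no flip
Dir SE: first cell '.' (not opp) -> no flip
All flips: (3,3)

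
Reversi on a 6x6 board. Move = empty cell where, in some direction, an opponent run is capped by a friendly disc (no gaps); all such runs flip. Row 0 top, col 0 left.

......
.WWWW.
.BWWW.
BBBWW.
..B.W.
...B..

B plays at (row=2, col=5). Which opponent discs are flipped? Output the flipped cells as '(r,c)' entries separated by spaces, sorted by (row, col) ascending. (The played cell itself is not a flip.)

Dir NW: opp run (1,4), next='.' -> no flip
Dir N: first cell '.' (not opp) -> no flip
Dir NE: edge -> no flip
Dir W: opp run (2,4) (2,3) (2,2) capped by B -> flip
Dir E: edge -> no flip
Dir SW: opp run (3,4), next='.' -> no flip
Dir S: first cell '.' (not opp) -> no flip
Dir SE: edge -> no flip

Answer: (2,2) (2,3) (2,4)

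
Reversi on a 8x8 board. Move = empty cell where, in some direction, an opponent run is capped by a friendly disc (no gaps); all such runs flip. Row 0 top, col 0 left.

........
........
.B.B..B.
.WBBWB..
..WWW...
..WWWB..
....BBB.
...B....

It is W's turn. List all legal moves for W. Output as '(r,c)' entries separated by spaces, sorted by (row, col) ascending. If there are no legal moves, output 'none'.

Answer: (1,0) (1,1) (1,2) (1,3) (1,7) (2,2) (2,4) (3,6) (5,6) (7,4) (7,5) (7,6) (7,7)

Derivation:
(1,0): flips 2 -> legal
(1,1): flips 1 -> legal
(1,2): flips 1 -> legal
(1,3): flips 2 -> legal
(1,4): no bracket -> illegal
(1,5): no bracket -> illegal
(1,6): no bracket -> illegal
(1,7): flips 2 -> legal
(2,0): no bracket -> illegal
(2,2): flips 2 -> legal
(2,4): flips 1 -> legal
(2,5): no bracket -> illegal
(2,7): no bracket -> illegal
(3,0): no bracket -> illegal
(3,6): flips 1 -> legal
(3,7): no bracket -> illegal
(4,1): no bracket -> illegal
(4,5): no bracket -> illegal
(4,6): no bracket -> illegal
(5,6): flips 1 -> legal
(5,7): no bracket -> illegal
(6,2): no bracket -> illegal
(6,3): no bracket -> illegal
(6,7): no bracket -> illegal
(7,2): no bracket -> illegal
(7,4): flips 1 -> legal
(7,5): flips 1 -> legal
(7,6): flips 1 -> legal
(7,7): flips 2 -> legal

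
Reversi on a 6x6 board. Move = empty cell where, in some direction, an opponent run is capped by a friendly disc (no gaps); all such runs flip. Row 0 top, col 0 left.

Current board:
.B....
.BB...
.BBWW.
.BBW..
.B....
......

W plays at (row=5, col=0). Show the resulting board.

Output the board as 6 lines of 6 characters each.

Answer: .B....
.BB...
.BBWW.
.BWW..
.W....
W.....

Derivation:
Place W at (5,0); scan 8 dirs for brackets.
Dir NW: edge -> no flip
Dir N: first cell '.' (not opp) -> no flip
Dir NE: opp run (4,1) (3,2) capped by W -> flip
Dir W: edge -> no flip
Dir E: first cell '.' (not opp) -> no flip
Dir SW: edge -> no flip
Dir S: edge -> no flip
Dir SE: edge -> no flip
All flips: (3,2) (4,1)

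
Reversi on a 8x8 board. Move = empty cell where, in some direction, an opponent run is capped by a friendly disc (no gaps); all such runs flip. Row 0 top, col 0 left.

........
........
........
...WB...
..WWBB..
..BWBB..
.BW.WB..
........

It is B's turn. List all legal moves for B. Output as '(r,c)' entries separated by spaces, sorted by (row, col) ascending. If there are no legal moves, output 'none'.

Answer: (2,2) (3,2) (4,1) (6,3) (7,1) (7,2) (7,3) (7,4)

Derivation:
(2,2): flips 1 -> legal
(2,3): no bracket -> illegal
(2,4): no bracket -> illegal
(3,1): no bracket -> illegal
(3,2): flips 3 -> legal
(4,1): flips 2 -> legal
(5,1): no bracket -> illegal
(6,3): flips 2 -> legal
(7,1): flips 2 -> legal
(7,2): flips 1 -> legal
(7,3): flips 1 -> legal
(7,4): flips 1 -> legal
(7,5): no bracket -> illegal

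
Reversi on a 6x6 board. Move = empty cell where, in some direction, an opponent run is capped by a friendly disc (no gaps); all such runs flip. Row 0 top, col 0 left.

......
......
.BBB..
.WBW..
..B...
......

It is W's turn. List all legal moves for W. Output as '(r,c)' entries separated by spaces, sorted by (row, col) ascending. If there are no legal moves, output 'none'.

Answer: (1,1) (1,3) (5,1) (5,3)

Derivation:
(1,0): no bracket -> illegal
(1,1): flips 2 -> legal
(1,2): no bracket -> illegal
(1,3): flips 2 -> legal
(1,4): no bracket -> illegal
(2,0): no bracket -> illegal
(2,4): no bracket -> illegal
(3,0): no bracket -> illegal
(3,4): no bracket -> illegal
(4,1): no bracket -> illegal
(4,3): no bracket -> illegal
(5,1): flips 1 -> legal
(5,2): no bracket -> illegal
(5,3): flips 1 -> legal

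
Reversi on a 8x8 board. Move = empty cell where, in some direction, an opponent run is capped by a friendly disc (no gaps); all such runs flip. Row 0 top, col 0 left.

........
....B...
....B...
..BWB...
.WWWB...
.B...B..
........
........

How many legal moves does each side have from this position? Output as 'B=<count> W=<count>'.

Answer: B=6 W=11

Derivation:
-- B to move --
(2,2): flips 1 -> legal
(2,3): no bracket -> illegal
(3,0): no bracket -> illegal
(3,1): flips 1 -> legal
(4,0): flips 3 -> legal
(5,0): flips 1 -> legal
(5,2): flips 2 -> legal
(5,3): no bracket -> illegal
(5,4): flips 1 -> legal
B mobility = 6
-- W to move --
(0,3): no bracket -> illegal
(0,4): no bracket -> illegal
(0,5): no bracket -> illegal
(1,3): no bracket -> illegal
(1,5): flips 1 -> legal
(2,1): flips 1 -> legal
(2,2): flips 1 -> legal
(2,3): flips 1 -> legal
(2,5): flips 1 -> legal
(3,1): flips 1 -> legal
(3,5): flips 1 -> legal
(4,0): no bracket -> illegal
(4,5): flips 1 -> legal
(4,6): no bracket -> illegal
(5,0): no bracket -> illegal
(5,2): no bracket -> illegal
(5,3): no bracket -> illegal
(5,4): no bracket -> illegal
(5,6): no bracket -> illegal
(6,0): flips 1 -> legal
(6,1): flips 1 -> legal
(6,2): no bracket -> illegal
(6,4): no bracket -> illegal
(6,5): no bracket -> illegal
(6,6): flips 2 -> legal
W mobility = 11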